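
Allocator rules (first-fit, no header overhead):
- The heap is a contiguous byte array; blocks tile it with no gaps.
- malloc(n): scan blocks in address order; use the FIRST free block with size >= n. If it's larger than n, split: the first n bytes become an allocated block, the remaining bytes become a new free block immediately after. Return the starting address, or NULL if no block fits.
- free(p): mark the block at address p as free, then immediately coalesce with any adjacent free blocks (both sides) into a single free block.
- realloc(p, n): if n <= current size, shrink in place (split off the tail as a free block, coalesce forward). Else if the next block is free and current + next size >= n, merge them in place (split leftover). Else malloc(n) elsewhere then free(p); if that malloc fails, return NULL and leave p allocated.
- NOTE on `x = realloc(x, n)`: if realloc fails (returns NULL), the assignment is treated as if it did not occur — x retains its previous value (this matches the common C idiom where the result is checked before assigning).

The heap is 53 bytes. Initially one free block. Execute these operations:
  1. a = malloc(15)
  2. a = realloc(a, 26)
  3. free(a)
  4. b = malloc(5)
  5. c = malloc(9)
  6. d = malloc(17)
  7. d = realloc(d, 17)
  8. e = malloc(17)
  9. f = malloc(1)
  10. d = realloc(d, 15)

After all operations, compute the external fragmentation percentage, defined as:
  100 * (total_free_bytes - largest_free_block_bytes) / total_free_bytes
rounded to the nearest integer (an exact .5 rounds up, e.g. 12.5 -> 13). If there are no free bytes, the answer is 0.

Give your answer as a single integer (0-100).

Op 1: a = malloc(15) -> a = 0; heap: [0-14 ALLOC][15-52 FREE]
Op 2: a = realloc(a, 26) -> a = 0; heap: [0-25 ALLOC][26-52 FREE]
Op 3: free(a) -> (freed a); heap: [0-52 FREE]
Op 4: b = malloc(5) -> b = 0; heap: [0-4 ALLOC][5-52 FREE]
Op 5: c = malloc(9) -> c = 5; heap: [0-4 ALLOC][5-13 ALLOC][14-52 FREE]
Op 6: d = malloc(17) -> d = 14; heap: [0-4 ALLOC][5-13 ALLOC][14-30 ALLOC][31-52 FREE]
Op 7: d = realloc(d, 17) -> d = 14; heap: [0-4 ALLOC][5-13 ALLOC][14-30 ALLOC][31-52 FREE]
Op 8: e = malloc(17) -> e = 31; heap: [0-4 ALLOC][5-13 ALLOC][14-30 ALLOC][31-47 ALLOC][48-52 FREE]
Op 9: f = malloc(1) -> f = 48; heap: [0-4 ALLOC][5-13 ALLOC][14-30 ALLOC][31-47 ALLOC][48-48 ALLOC][49-52 FREE]
Op 10: d = realloc(d, 15) -> d = 14; heap: [0-4 ALLOC][5-13 ALLOC][14-28 ALLOC][29-30 FREE][31-47 ALLOC][48-48 ALLOC][49-52 FREE]
Free blocks: [2 4] total_free=6 largest=4 -> 100*(6-4)/6 = 200/6 ≈ 33.333 -> rounds to 33

Answer: 33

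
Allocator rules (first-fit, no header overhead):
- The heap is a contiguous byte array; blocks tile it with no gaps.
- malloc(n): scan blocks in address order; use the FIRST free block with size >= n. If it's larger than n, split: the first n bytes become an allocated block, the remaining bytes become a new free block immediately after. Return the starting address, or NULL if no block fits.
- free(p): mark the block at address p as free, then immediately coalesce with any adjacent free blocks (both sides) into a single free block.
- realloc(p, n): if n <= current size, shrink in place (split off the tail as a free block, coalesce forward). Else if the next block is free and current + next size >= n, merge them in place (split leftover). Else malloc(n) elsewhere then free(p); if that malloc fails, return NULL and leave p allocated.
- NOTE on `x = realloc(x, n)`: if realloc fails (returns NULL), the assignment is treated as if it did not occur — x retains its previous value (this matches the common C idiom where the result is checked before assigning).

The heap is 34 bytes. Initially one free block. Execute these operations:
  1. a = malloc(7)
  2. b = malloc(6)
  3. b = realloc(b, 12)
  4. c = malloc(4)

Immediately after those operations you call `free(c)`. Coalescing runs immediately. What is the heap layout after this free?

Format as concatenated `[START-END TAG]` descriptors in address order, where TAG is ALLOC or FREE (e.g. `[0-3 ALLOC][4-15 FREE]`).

Op 1: a = malloc(7) -> a = 0; heap: [0-6 ALLOC][7-33 FREE]
Op 2: b = malloc(6) -> b = 7; heap: [0-6 ALLOC][7-12 ALLOC][13-33 FREE]
Op 3: b = realloc(b, 12) -> b = 7; heap: [0-6 ALLOC][7-18 ALLOC][19-33 FREE]
Op 4: c = malloc(4) -> c = 19; heap: [0-6 ALLOC][7-18 ALLOC][19-22 ALLOC][23-33 FREE]
free(c): c = 19 -> block [19-22 ALLOC]; mark free, coalesce with adjacent free neighbors -> [0-6 ALLOC][7-18 ALLOC][19-33 FREE]

Answer: [0-6 ALLOC][7-18 ALLOC][19-33 FREE]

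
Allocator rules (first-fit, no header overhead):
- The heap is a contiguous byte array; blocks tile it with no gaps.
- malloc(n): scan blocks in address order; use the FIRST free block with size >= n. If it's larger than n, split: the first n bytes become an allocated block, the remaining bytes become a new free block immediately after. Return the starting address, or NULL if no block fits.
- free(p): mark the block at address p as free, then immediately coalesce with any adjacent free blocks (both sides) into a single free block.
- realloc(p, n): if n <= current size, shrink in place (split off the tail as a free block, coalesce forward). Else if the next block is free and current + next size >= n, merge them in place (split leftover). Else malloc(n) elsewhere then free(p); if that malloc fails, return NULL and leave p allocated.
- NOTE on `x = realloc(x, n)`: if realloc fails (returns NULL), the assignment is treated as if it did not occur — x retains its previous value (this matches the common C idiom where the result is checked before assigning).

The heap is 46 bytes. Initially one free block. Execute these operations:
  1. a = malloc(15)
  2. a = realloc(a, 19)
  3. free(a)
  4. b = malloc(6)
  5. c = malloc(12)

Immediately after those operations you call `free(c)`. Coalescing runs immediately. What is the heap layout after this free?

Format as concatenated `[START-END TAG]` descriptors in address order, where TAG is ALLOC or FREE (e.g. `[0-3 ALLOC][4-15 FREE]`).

Answer: [0-5 ALLOC][6-45 FREE]

Derivation:
Op 1: a = malloc(15) -> a = 0; heap: [0-14 ALLOC][15-45 FREE]
Op 2: a = realloc(a, 19) -> a = 0; heap: [0-18 ALLOC][19-45 FREE]
Op 3: free(a) -> (freed a); heap: [0-45 FREE]
Op 4: b = malloc(6) -> b = 0; heap: [0-5 ALLOC][6-45 FREE]
Op 5: c = malloc(12) -> c = 6; heap: [0-5 ALLOC][6-17 ALLOC][18-45 FREE]
free(c): c = 6 -> block [6-17 ALLOC]; mark free, coalesce with adjacent free neighbors -> [0-5 ALLOC][6-45 FREE]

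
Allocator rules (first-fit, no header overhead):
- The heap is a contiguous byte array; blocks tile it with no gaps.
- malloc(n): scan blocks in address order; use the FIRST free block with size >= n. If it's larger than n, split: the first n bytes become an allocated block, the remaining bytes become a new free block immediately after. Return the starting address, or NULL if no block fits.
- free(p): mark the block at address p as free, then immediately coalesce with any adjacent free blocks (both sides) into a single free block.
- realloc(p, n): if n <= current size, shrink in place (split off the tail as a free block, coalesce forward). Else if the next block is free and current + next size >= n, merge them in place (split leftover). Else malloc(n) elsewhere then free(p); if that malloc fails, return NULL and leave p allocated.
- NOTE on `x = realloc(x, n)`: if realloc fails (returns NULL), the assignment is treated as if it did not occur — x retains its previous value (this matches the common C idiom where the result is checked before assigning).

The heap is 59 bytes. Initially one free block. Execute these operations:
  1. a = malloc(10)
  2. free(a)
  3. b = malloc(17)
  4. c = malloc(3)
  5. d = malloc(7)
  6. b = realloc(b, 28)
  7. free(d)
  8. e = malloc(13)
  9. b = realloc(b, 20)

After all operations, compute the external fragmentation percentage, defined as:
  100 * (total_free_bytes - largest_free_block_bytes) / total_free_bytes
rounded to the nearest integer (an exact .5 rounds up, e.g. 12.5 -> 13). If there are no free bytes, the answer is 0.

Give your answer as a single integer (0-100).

Op 1: a = malloc(10) -> a = 0; heap: [0-9 ALLOC][10-58 FREE]
Op 2: free(a) -> (freed a); heap: [0-58 FREE]
Op 3: b = malloc(17) -> b = 0; heap: [0-16 ALLOC][17-58 FREE]
Op 4: c = malloc(3) -> c = 17; heap: [0-16 ALLOC][17-19 ALLOC][20-58 FREE]
Op 5: d = malloc(7) -> d = 20; heap: [0-16 ALLOC][17-19 ALLOC][20-26 ALLOC][27-58 FREE]
Op 6: b = realloc(b, 28) -> b = 27; heap: [0-16 FREE][17-19 ALLOC][20-26 ALLOC][27-54 ALLOC][55-58 FREE]
Op 7: free(d) -> (freed d); heap: [0-16 FREE][17-19 ALLOC][20-26 FREE][27-54 ALLOC][55-58 FREE]
Op 8: e = malloc(13) -> e = 0; heap: [0-12 ALLOC][13-16 FREE][17-19 ALLOC][20-26 FREE][27-54 ALLOC][55-58 FREE]
Op 9: b = realloc(b, 20) -> b = 27; heap: [0-12 ALLOC][13-16 FREE][17-19 ALLOC][20-26 FREE][27-46 ALLOC][47-58 FREE]
Free blocks: [4 7 12] total_free=23 largest=12 -> 100*(23-12)/23 = 1100/23 ≈ 47.826 -> rounds to 48

Answer: 48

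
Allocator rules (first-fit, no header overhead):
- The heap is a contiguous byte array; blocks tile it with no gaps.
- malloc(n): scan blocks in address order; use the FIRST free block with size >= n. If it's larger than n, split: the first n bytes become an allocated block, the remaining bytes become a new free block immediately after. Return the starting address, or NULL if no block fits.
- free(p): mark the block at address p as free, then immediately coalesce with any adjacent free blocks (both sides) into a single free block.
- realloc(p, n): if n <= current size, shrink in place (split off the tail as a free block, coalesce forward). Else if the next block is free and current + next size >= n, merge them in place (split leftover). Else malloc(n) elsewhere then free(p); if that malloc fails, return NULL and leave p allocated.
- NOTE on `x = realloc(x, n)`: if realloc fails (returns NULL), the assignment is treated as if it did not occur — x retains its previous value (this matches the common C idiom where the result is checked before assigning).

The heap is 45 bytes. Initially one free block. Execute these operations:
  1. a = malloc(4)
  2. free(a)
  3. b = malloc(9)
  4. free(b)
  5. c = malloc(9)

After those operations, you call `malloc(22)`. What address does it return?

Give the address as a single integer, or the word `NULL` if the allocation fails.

Answer: 9

Derivation:
Op 1: a = malloc(4) -> a = 0; heap: [0-3 ALLOC][4-44 FREE]
Op 2: free(a) -> (freed a); heap: [0-44 FREE]
Op 3: b = malloc(9) -> b = 0; heap: [0-8 ALLOC][9-44 FREE]
Op 4: free(b) -> (freed b); heap: [0-44 FREE]
Op 5: c = malloc(9) -> c = 0; heap: [0-8 ALLOC][9-44 FREE]
malloc(22): first-fit scan over [0-8 ALLOC][9-44 FREE] -> 9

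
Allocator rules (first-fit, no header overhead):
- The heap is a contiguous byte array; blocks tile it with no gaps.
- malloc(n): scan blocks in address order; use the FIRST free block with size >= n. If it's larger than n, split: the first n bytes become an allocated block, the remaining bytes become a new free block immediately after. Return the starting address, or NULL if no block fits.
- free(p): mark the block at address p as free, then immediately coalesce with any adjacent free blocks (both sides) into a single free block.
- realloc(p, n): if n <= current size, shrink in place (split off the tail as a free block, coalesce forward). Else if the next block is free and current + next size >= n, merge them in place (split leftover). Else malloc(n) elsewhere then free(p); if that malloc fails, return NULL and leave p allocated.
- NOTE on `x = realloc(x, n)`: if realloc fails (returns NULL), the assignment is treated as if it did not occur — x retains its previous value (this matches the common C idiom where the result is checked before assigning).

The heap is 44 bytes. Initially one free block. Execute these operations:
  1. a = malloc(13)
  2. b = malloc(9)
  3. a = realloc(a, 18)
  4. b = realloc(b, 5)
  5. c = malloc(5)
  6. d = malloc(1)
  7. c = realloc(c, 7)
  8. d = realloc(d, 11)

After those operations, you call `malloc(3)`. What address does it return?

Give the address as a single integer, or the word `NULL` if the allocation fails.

Answer: 0

Derivation:
Op 1: a = malloc(13) -> a = 0; heap: [0-12 ALLOC][13-43 FREE]
Op 2: b = malloc(9) -> b = 13; heap: [0-12 ALLOC][13-21 ALLOC][22-43 FREE]
Op 3: a = realloc(a, 18) -> a = 22; heap: [0-12 FREE][13-21 ALLOC][22-39 ALLOC][40-43 FREE]
Op 4: b = realloc(b, 5) -> b = 13; heap: [0-12 FREE][13-17 ALLOC][18-21 FREE][22-39 ALLOC][40-43 FREE]
Op 5: c = malloc(5) -> c = 0; heap: [0-4 ALLOC][5-12 FREE][13-17 ALLOC][18-21 FREE][22-39 ALLOC][40-43 FREE]
Op 6: d = malloc(1) -> d = 5; heap: [0-4 ALLOC][5-5 ALLOC][6-12 FREE][13-17 ALLOC][18-21 FREE][22-39 ALLOC][40-43 FREE]
Op 7: c = realloc(c, 7) -> c = 6; heap: [0-4 FREE][5-5 ALLOC][6-12 ALLOC][13-17 ALLOC][18-21 FREE][22-39 ALLOC][40-43 FREE]
Op 8: d = realloc(d, 11) -> NULL (d unchanged); heap: [0-4 FREE][5-5 ALLOC][6-12 ALLOC][13-17 ALLOC][18-21 FREE][22-39 ALLOC][40-43 FREE]
malloc(3): first-fit scan over [0-4 FREE][5-5 ALLOC][6-12 ALLOC][13-17 ALLOC][18-21 FREE][22-39 ALLOC][40-43 FREE] -> 0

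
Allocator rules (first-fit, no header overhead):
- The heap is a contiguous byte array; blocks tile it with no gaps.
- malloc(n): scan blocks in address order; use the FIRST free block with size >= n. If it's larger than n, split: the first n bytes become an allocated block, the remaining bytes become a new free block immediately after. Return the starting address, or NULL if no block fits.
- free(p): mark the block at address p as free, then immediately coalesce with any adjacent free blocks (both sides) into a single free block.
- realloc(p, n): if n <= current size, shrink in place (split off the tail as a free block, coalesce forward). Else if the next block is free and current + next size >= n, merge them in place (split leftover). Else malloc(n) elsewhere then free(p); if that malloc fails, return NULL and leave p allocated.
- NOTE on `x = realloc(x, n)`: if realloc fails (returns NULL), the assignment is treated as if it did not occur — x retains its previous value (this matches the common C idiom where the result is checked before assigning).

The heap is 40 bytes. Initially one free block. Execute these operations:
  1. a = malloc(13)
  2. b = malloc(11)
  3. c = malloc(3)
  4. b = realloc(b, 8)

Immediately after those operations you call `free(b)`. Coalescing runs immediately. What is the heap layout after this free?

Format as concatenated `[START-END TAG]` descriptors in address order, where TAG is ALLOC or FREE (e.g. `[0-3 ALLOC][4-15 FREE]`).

Op 1: a = malloc(13) -> a = 0; heap: [0-12 ALLOC][13-39 FREE]
Op 2: b = malloc(11) -> b = 13; heap: [0-12 ALLOC][13-23 ALLOC][24-39 FREE]
Op 3: c = malloc(3) -> c = 24; heap: [0-12 ALLOC][13-23 ALLOC][24-26 ALLOC][27-39 FREE]
Op 4: b = realloc(b, 8) -> b = 13; heap: [0-12 ALLOC][13-20 ALLOC][21-23 FREE][24-26 ALLOC][27-39 FREE]
free(b): b = 13 -> block [13-20 ALLOC]; mark free, coalesce with adjacent free neighbors -> [0-12 ALLOC][13-23 FREE][24-26 ALLOC][27-39 FREE]

Answer: [0-12 ALLOC][13-23 FREE][24-26 ALLOC][27-39 FREE]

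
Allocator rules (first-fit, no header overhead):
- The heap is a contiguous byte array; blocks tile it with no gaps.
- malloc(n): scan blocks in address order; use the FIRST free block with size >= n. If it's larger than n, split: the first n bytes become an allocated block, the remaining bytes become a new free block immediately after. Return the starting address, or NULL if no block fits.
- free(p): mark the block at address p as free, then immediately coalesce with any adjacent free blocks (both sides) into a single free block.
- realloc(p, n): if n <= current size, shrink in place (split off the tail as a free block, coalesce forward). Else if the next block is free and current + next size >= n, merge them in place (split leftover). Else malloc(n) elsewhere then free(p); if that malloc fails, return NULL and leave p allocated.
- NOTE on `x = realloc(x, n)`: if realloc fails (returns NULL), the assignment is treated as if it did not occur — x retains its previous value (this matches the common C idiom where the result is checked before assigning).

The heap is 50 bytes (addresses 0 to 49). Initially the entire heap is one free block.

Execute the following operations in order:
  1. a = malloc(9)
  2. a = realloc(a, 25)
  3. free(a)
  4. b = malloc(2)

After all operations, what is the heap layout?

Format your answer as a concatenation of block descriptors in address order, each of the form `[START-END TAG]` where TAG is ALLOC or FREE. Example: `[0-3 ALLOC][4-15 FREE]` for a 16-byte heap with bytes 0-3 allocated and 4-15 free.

Op 1: a = malloc(9) -> a = 0; heap: [0-8 ALLOC][9-49 FREE]
Op 2: a = realloc(a, 25) -> a = 0; heap: [0-24 ALLOC][25-49 FREE]
Op 3: free(a) -> (freed a); heap: [0-49 FREE]
Op 4: b = malloc(2) -> b = 0; heap: [0-1 ALLOC][2-49 FREE]

Answer: [0-1 ALLOC][2-49 FREE]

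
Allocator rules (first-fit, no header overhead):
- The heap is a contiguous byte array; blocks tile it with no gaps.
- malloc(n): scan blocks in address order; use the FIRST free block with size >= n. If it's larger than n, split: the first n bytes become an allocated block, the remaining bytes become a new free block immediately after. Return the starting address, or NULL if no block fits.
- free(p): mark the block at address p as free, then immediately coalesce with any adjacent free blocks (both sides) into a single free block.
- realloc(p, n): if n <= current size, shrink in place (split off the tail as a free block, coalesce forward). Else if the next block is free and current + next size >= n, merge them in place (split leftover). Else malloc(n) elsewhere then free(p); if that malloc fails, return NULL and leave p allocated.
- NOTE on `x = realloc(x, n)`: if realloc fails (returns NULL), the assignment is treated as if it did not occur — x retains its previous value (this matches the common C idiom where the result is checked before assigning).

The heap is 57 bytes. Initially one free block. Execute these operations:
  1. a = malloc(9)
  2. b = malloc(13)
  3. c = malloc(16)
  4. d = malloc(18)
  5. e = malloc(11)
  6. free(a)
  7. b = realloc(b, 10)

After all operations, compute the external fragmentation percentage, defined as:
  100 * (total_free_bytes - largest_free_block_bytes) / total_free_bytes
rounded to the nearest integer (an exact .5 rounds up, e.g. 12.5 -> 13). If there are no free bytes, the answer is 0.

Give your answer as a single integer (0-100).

Answer: 31

Derivation:
Op 1: a = malloc(9) -> a = 0; heap: [0-8 ALLOC][9-56 FREE]
Op 2: b = malloc(13) -> b = 9; heap: [0-8 ALLOC][9-21 ALLOC][22-56 FREE]
Op 3: c = malloc(16) -> c = 22; heap: [0-8 ALLOC][9-21 ALLOC][22-37 ALLOC][38-56 FREE]
Op 4: d = malloc(18) -> d = 38; heap: [0-8 ALLOC][9-21 ALLOC][22-37 ALLOC][38-55 ALLOC][56-56 FREE]
Op 5: e = malloc(11) -> e = NULL; heap: [0-8 ALLOC][9-21 ALLOC][22-37 ALLOC][38-55 ALLOC][56-56 FREE]
Op 6: free(a) -> (freed a); heap: [0-8 FREE][9-21 ALLOC][22-37 ALLOC][38-55 ALLOC][56-56 FREE]
Op 7: b = realloc(b, 10) -> b = 9; heap: [0-8 FREE][9-18 ALLOC][19-21 FREE][22-37 ALLOC][38-55 ALLOC][56-56 FREE]
Free blocks: [9 3 1] total_free=13 largest=9 -> 100*(13-9)/13 = 400/13 ≈ 30.769 -> rounds to 31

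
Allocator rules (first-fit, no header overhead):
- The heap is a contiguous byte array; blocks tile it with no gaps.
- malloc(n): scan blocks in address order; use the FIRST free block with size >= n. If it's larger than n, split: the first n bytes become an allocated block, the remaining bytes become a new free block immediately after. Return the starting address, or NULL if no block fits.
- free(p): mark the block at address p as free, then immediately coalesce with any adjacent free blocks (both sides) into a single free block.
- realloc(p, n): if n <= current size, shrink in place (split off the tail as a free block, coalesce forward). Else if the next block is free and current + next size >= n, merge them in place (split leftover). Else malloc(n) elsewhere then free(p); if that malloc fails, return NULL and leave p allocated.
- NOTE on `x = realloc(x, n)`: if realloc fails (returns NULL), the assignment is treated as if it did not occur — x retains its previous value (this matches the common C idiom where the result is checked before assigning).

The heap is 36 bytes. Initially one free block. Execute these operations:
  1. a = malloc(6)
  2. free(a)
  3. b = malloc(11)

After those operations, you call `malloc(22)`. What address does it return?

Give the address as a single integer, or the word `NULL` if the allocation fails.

Answer: 11

Derivation:
Op 1: a = malloc(6) -> a = 0; heap: [0-5 ALLOC][6-35 FREE]
Op 2: free(a) -> (freed a); heap: [0-35 FREE]
Op 3: b = malloc(11) -> b = 0; heap: [0-10 ALLOC][11-35 FREE]
malloc(22): first-fit scan over [0-10 ALLOC][11-35 FREE] -> 11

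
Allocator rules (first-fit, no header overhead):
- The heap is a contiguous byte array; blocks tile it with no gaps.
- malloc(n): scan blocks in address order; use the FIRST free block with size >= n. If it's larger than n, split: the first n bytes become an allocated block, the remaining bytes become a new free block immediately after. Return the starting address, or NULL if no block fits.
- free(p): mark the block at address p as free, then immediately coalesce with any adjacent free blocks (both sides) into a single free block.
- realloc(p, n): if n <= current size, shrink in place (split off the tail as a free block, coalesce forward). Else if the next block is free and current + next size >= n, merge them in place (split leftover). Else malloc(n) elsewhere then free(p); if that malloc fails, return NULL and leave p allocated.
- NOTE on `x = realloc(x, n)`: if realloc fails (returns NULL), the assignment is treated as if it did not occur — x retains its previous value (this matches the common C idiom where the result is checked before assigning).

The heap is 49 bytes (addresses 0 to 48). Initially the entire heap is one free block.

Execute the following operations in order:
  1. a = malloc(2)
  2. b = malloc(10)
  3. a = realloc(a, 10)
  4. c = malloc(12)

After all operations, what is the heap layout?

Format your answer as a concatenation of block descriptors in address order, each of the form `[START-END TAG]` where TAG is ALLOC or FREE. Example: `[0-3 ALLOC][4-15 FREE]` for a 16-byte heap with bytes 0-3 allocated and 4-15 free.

Answer: [0-1 FREE][2-11 ALLOC][12-21 ALLOC][22-33 ALLOC][34-48 FREE]

Derivation:
Op 1: a = malloc(2) -> a = 0; heap: [0-1 ALLOC][2-48 FREE]
Op 2: b = malloc(10) -> b = 2; heap: [0-1 ALLOC][2-11 ALLOC][12-48 FREE]
Op 3: a = realloc(a, 10) -> a = 12; heap: [0-1 FREE][2-11 ALLOC][12-21 ALLOC][22-48 FREE]
Op 4: c = malloc(12) -> c = 22; heap: [0-1 FREE][2-11 ALLOC][12-21 ALLOC][22-33 ALLOC][34-48 FREE]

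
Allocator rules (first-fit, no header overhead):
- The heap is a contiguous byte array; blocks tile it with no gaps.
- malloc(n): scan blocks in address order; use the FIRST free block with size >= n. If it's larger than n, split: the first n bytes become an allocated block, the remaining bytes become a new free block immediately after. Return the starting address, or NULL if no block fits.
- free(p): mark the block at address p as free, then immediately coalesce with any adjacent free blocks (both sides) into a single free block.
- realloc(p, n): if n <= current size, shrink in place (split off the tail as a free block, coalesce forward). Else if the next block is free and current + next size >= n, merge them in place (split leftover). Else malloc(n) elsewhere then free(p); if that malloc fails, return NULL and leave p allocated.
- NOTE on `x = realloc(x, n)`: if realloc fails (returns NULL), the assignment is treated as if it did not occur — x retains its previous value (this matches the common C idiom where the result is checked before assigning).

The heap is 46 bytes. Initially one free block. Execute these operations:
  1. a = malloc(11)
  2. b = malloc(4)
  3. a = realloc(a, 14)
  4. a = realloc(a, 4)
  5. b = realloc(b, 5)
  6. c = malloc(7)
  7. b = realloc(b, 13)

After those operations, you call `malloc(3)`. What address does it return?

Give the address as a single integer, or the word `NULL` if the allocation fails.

Op 1: a = malloc(11) -> a = 0; heap: [0-10 ALLOC][11-45 FREE]
Op 2: b = malloc(4) -> b = 11; heap: [0-10 ALLOC][11-14 ALLOC][15-45 FREE]
Op 3: a = realloc(a, 14) -> a = 15; heap: [0-10 FREE][11-14 ALLOC][15-28 ALLOC][29-45 FREE]
Op 4: a = realloc(a, 4) -> a = 15; heap: [0-10 FREE][11-14 ALLOC][15-18 ALLOC][19-45 FREE]
Op 5: b = realloc(b, 5) -> b = 0; heap: [0-4 ALLOC][5-14 FREE][15-18 ALLOC][19-45 FREE]
Op 6: c = malloc(7) -> c = 5; heap: [0-4 ALLOC][5-11 ALLOC][12-14 FREE][15-18 ALLOC][19-45 FREE]
Op 7: b = realloc(b, 13) -> b = 19; heap: [0-4 FREE][5-11 ALLOC][12-14 FREE][15-18 ALLOC][19-31 ALLOC][32-45 FREE]
malloc(3): first-fit scan over [0-4 FREE][5-11 ALLOC][12-14 FREE][15-18 ALLOC][19-31 ALLOC][32-45 FREE] -> 0

Answer: 0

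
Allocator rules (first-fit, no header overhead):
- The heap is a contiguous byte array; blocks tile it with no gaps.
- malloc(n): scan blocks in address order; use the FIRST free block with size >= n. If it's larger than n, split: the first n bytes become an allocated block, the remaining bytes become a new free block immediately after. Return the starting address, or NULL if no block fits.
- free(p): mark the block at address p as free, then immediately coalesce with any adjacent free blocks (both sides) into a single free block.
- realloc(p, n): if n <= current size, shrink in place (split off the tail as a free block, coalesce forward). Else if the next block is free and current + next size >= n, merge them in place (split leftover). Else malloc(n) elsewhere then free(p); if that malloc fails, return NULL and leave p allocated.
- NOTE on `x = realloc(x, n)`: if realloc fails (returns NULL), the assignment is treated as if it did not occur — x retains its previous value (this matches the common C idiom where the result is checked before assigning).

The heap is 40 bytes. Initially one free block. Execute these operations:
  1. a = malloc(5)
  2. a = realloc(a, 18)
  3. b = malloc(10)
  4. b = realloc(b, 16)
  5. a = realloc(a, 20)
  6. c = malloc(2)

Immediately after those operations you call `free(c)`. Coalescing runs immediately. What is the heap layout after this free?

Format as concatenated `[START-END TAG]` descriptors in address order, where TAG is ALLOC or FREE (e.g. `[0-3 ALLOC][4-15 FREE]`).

Op 1: a = malloc(5) -> a = 0; heap: [0-4 ALLOC][5-39 FREE]
Op 2: a = realloc(a, 18) -> a = 0; heap: [0-17 ALLOC][18-39 FREE]
Op 3: b = malloc(10) -> b = 18; heap: [0-17 ALLOC][18-27 ALLOC][28-39 FREE]
Op 4: b = realloc(b, 16) -> b = 18; heap: [0-17 ALLOC][18-33 ALLOC][34-39 FREE]
Op 5: a = realloc(a, 20) -> NULL (a unchanged); heap: [0-17 ALLOC][18-33 ALLOC][34-39 FREE]
Op 6: c = malloc(2) -> c = 34; heap: [0-17 ALLOC][18-33 ALLOC][34-35 ALLOC][36-39 FREE]
free(c): c = 34 -> block [34-35 ALLOC]; mark free, coalesce with adjacent free neighbors -> [0-17 ALLOC][18-33 ALLOC][34-39 FREE]

Answer: [0-17 ALLOC][18-33 ALLOC][34-39 FREE]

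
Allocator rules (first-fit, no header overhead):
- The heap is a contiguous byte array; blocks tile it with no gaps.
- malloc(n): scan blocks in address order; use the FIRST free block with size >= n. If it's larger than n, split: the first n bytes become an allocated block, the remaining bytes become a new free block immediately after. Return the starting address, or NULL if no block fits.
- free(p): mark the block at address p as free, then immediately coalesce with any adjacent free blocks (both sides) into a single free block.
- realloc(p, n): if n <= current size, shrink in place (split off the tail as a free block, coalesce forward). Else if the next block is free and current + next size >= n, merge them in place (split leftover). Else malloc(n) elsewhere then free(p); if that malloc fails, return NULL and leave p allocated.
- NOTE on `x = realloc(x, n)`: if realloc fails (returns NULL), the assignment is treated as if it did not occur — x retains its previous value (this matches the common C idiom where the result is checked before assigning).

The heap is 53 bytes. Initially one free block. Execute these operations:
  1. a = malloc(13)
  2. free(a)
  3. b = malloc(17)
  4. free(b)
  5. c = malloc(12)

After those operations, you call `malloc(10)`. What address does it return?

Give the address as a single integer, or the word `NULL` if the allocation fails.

Op 1: a = malloc(13) -> a = 0; heap: [0-12 ALLOC][13-52 FREE]
Op 2: free(a) -> (freed a); heap: [0-52 FREE]
Op 3: b = malloc(17) -> b = 0; heap: [0-16 ALLOC][17-52 FREE]
Op 4: free(b) -> (freed b); heap: [0-52 FREE]
Op 5: c = malloc(12) -> c = 0; heap: [0-11 ALLOC][12-52 FREE]
malloc(10): first-fit scan over [0-11 ALLOC][12-52 FREE] -> 12

Answer: 12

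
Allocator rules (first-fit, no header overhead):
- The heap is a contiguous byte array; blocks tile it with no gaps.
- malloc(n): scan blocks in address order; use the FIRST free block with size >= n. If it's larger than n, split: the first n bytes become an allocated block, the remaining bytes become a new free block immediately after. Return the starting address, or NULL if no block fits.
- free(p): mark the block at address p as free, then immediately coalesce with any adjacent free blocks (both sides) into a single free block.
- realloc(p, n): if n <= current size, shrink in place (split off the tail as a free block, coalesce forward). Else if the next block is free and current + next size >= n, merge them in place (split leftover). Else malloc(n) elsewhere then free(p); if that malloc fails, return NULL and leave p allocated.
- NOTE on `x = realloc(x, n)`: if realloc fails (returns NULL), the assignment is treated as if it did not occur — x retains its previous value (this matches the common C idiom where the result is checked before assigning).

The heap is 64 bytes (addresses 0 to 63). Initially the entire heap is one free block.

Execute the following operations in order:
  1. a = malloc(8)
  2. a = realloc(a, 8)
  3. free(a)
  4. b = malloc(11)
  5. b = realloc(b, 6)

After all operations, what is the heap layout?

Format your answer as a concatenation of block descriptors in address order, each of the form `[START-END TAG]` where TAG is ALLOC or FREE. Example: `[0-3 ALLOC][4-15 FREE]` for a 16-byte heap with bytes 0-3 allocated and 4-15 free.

Answer: [0-5 ALLOC][6-63 FREE]

Derivation:
Op 1: a = malloc(8) -> a = 0; heap: [0-7 ALLOC][8-63 FREE]
Op 2: a = realloc(a, 8) -> a = 0; heap: [0-7 ALLOC][8-63 FREE]
Op 3: free(a) -> (freed a); heap: [0-63 FREE]
Op 4: b = malloc(11) -> b = 0; heap: [0-10 ALLOC][11-63 FREE]
Op 5: b = realloc(b, 6) -> b = 0; heap: [0-5 ALLOC][6-63 FREE]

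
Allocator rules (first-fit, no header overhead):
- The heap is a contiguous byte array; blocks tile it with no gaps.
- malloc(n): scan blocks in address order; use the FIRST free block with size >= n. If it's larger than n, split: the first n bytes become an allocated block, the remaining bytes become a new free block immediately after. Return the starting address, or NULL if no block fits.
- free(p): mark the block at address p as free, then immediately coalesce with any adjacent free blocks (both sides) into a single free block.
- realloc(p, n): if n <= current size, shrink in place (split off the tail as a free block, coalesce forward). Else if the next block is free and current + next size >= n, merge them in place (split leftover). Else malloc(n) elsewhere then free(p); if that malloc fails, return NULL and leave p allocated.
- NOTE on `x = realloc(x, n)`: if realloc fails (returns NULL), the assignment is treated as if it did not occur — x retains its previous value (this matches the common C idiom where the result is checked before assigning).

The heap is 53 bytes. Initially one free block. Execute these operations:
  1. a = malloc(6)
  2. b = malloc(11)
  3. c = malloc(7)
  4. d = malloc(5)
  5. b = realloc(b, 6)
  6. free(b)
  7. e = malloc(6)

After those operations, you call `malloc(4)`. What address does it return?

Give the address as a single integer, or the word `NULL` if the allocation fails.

Op 1: a = malloc(6) -> a = 0; heap: [0-5 ALLOC][6-52 FREE]
Op 2: b = malloc(11) -> b = 6; heap: [0-5 ALLOC][6-16 ALLOC][17-52 FREE]
Op 3: c = malloc(7) -> c = 17; heap: [0-5 ALLOC][6-16 ALLOC][17-23 ALLOC][24-52 FREE]
Op 4: d = malloc(5) -> d = 24; heap: [0-5 ALLOC][6-16 ALLOC][17-23 ALLOC][24-28 ALLOC][29-52 FREE]
Op 5: b = realloc(b, 6) -> b = 6; heap: [0-5 ALLOC][6-11 ALLOC][12-16 FREE][17-23 ALLOC][24-28 ALLOC][29-52 FREE]
Op 6: free(b) -> (freed b); heap: [0-5 ALLOC][6-16 FREE][17-23 ALLOC][24-28 ALLOC][29-52 FREE]
Op 7: e = malloc(6) -> e = 6; heap: [0-5 ALLOC][6-11 ALLOC][12-16 FREE][17-23 ALLOC][24-28 ALLOC][29-52 FREE]
malloc(4): first-fit scan over [0-5 ALLOC][6-11 ALLOC][12-16 FREE][17-23 ALLOC][24-28 ALLOC][29-52 FREE] -> 12

Answer: 12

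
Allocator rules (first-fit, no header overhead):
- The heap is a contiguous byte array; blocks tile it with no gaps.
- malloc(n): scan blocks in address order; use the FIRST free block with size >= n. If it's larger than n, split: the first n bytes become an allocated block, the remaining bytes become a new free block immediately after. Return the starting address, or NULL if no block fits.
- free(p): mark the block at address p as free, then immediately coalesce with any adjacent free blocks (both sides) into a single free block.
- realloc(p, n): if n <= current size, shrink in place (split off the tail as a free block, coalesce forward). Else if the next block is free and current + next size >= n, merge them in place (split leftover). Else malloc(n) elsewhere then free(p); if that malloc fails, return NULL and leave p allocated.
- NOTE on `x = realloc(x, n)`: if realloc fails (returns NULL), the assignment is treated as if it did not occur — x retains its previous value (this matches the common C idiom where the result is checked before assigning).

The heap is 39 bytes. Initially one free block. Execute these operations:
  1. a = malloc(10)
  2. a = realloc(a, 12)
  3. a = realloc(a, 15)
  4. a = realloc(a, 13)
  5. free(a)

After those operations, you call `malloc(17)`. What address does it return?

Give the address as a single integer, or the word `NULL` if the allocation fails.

Answer: 0

Derivation:
Op 1: a = malloc(10) -> a = 0; heap: [0-9 ALLOC][10-38 FREE]
Op 2: a = realloc(a, 12) -> a = 0; heap: [0-11 ALLOC][12-38 FREE]
Op 3: a = realloc(a, 15) -> a = 0; heap: [0-14 ALLOC][15-38 FREE]
Op 4: a = realloc(a, 13) -> a = 0; heap: [0-12 ALLOC][13-38 FREE]
Op 5: free(a) -> (freed a); heap: [0-38 FREE]
malloc(17): first-fit scan over [0-38 FREE] -> 0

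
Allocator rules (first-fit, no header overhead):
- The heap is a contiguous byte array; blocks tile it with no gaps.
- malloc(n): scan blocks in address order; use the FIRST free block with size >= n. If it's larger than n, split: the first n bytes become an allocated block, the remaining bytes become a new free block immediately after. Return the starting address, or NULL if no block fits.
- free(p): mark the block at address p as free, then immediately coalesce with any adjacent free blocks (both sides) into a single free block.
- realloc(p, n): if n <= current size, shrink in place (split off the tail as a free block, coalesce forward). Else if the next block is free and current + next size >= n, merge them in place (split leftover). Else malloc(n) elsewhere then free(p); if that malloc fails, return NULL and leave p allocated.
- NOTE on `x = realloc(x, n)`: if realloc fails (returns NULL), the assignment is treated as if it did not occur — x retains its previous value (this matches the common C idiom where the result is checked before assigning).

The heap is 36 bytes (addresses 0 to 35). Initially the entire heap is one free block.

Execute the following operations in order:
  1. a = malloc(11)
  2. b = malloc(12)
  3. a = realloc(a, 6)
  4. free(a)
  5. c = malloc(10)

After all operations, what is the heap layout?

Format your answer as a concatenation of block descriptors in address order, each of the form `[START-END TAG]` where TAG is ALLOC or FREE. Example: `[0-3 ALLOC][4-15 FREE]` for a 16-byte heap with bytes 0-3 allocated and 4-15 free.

Answer: [0-9 ALLOC][10-10 FREE][11-22 ALLOC][23-35 FREE]

Derivation:
Op 1: a = malloc(11) -> a = 0; heap: [0-10 ALLOC][11-35 FREE]
Op 2: b = malloc(12) -> b = 11; heap: [0-10 ALLOC][11-22 ALLOC][23-35 FREE]
Op 3: a = realloc(a, 6) -> a = 0; heap: [0-5 ALLOC][6-10 FREE][11-22 ALLOC][23-35 FREE]
Op 4: free(a) -> (freed a); heap: [0-10 FREE][11-22 ALLOC][23-35 FREE]
Op 5: c = malloc(10) -> c = 0; heap: [0-9 ALLOC][10-10 FREE][11-22 ALLOC][23-35 FREE]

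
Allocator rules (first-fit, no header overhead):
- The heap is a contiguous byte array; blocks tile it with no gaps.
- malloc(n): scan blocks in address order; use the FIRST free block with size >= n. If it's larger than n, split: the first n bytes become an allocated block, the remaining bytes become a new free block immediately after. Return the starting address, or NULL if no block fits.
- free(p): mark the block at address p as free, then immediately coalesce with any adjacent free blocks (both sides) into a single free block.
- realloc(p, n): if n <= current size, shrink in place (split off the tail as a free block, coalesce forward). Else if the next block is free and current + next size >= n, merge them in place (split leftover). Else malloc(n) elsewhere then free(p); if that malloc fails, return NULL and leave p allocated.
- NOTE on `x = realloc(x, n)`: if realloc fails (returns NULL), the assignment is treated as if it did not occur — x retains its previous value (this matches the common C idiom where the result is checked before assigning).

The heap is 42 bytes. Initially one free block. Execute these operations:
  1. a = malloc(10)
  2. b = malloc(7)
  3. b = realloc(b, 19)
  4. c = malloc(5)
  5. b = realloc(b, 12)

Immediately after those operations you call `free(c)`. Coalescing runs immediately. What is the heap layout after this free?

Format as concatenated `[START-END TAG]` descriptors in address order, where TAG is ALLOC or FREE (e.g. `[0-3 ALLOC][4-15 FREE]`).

Answer: [0-9 ALLOC][10-21 ALLOC][22-41 FREE]

Derivation:
Op 1: a = malloc(10) -> a = 0; heap: [0-9 ALLOC][10-41 FREE]
Op 2: b = malloc(7) -> b = 10; heap: [0-9 ALLOC][10-16 ALLOC][17-41 FREE]
Op 3: b = realloc(b, 19) -> b = 10; heap: [0-9 ALLOC][10-28 ALLOC][29-41 FREE]
Op 4: c = malloc(5) -> c = 29; heap: [0-9 ALLOC][10-28 ALLOC][29-33 ALLOC][34-41 FREE]
Op 5: b = realloc(b, 12) -> b = 10; heap: [0-9 ALLOC][10-21 ALLOC][22-28 FREE][29-33 ALLOC][34-41 FREE]
free(c): c = 29 -> block [29-33 ALLOC]; mark free, coalesce with adjacent free neighbors -> [0-9 ALLOC][10-21 ALLOC][22-41 FREE]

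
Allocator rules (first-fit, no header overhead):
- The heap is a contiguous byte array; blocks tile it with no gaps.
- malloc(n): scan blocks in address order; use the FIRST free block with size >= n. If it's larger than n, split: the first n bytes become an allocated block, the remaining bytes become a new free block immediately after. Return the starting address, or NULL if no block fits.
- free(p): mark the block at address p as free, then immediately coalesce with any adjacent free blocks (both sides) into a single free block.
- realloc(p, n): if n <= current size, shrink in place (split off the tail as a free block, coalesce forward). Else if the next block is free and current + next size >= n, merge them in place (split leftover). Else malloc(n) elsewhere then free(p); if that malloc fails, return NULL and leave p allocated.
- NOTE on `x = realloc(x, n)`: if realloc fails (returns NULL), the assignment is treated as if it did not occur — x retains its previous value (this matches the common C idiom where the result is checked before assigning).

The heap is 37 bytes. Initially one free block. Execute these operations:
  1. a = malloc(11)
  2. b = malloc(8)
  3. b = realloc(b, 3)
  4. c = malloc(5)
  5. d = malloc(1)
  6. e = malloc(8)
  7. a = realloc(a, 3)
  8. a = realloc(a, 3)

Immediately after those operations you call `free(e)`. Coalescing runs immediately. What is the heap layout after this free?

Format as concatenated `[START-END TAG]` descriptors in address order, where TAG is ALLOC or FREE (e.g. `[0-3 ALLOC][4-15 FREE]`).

Answer: [0-2 ALLOC][3-10 FREE][11-13 ALLOC][14-18 ALLOC][19-19 ALLOC][20-36 FREE]

Derivation:
Op 1: a = malloc(11) -> a = 0; heap: [0-10 ALLOC][11-36 FREE]
Op 2: b = malloc(8) -> b = 11; heap: [0-10 ALLOC][11-18 ALLOC][19-36 FREE]
Op 3: b = realloc(b, 3) -> b = 11; heap: [0-10 ALLOC][11-13 ALLOC][14-36 FREE]
Op 4: c = malloc(5) -> c = 14; heap: [0-10 ALLOC][11-13 ALLOC][14-18 ALLOC][19-36 FREE]
Op 5: d = malloc(1) -> d = 19; heap: [0-10 ALLOC][11-13 ALLOC][14-18 ALLOC][19-19 ALLOC][20-36 FREE]
Op 6: e = malloc(8) -> e = 20; heap: [0-10 ALLOC][11-13 ALLOC][14-18 ALLOC][19-19 ALLOC][20-27 ALLOC][28-36 FREE]
Op 7: a = realloc(a, 3) -> a = 0; heap: [0-2 ALLOC][3-10 FREE][11-13 ALLOC][14-18 ALLOC][19-19 ALLOC][20-27 ALLOC][28-36 FREE]
Op 8: a = realloc(a, 3) -> a = 0; heap: [0-2 ALLOC][3-10 FREE][11-13 ALLOC][14-18 ALLOC][19-19 ALLOC][20-27 ALLOC][28-36 FREE]
free(e): e = 20 -> block [20-27 ALLOC]; mark free, coalesce with adjacent free neighbors -> [0-2 ALLOC][3-10 FREE][11-13 ALLOC][14-18 ALLOC][19-19 ALLOC][20-36 FREE]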